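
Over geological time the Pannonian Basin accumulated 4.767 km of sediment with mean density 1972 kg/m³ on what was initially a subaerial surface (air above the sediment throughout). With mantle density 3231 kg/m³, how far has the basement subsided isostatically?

2.91 km

Subaerial load: s = t ρ_sed / ρ_m = 4.767 km × 1972/3231 = 2.91 km.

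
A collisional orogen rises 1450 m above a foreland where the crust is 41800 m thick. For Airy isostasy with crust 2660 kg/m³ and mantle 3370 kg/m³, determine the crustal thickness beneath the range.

Root depth r = h ρ_c / (ρ_m − ρ_c) = 1450 m × 2660 / 710 = 5432 m.
Total thickness = T + h + r = 41800 m + 1450 m + 5432 m = 48700 m.

48700 m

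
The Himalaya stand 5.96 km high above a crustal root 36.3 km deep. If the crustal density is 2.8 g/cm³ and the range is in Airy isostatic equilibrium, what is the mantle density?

3.26 g/cm³

Airy balance: ρ_c h = (ρ_m − ρ_c) r → ρ_m = ρ_c (1 + h/r).
ρ_m = 2.8 × (1 + 5.96 km/36.3 km) = 3.26 g/cm³.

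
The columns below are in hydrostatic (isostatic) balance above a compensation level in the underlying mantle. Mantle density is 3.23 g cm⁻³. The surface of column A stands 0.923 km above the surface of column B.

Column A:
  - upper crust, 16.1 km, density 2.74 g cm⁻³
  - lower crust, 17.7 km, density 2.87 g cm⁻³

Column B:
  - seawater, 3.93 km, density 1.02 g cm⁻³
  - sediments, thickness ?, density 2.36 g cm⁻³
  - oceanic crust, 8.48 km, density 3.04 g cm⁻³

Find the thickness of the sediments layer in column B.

1.13 km

Take the compensation level at the base of the deeper column (depth z_c below the surface of column A) and equate Σ ρ_i t_i down to z_c; mantle fills any gap and the z_c terms cancel.
Column A: 16.1×2.74 + 17.7×2.87 + (z_c − 33.8)×3.23
Column B: 0.923×0 + 3.93×1.02 + x×2.36 + 8.48×3.04 + (z_c − 0.923 − 12.41 − x)×3.23
The z_c×3.23 term appears on both sides and cancels. Collect the known terms of each column as K = Σ(ρt)_known − 3.23 × (depth of known layers): K_A = 94.913 − 3.23×33.8 = −14.261; K_B = 29.7878 − 3.23×(0.923 + 12.41) = −13.27779.
Balance: K_A = K_B − x×(3.23 − 2.36), so x = (K_B − K_A)/(3.23 − 2.36) = 0.98321/0.87 = 1.13 km.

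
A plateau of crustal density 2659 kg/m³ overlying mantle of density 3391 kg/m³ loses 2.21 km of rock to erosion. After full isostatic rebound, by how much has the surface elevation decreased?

Rebound u = e ρ_c/ρ_m = 2.21 km × 2659/3391 = 1.733 km.
Net surface drop = e − u = 2.21 km − 1.733 km = e (ρ_m − ρ_c)/ρ_m = 0.477 km.

0.477 km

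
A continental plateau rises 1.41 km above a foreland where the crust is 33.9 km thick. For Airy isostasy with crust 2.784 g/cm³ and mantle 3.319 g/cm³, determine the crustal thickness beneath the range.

42.6 km

Root depth r = h ρ_c / (ρ_m − ρ_c) = 1.41 km × 2.784 / 0.535 = 7.337 km.
Total thickness = T + h + r = 33.9 km + 1.41 km + 7.337 km = 42.6 km.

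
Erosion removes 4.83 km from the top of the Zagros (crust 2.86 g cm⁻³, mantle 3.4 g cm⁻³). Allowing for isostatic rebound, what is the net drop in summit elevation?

Rebound u = e ρ_c/ρ_m = 4.83 km × 2.86/3.4 = 4.063 km.
Net surface drop = e − u = 4.83 km − 4.063 km = e (ρ_m − ρ_c)/ρ_m = 0.767 km.

0.767 km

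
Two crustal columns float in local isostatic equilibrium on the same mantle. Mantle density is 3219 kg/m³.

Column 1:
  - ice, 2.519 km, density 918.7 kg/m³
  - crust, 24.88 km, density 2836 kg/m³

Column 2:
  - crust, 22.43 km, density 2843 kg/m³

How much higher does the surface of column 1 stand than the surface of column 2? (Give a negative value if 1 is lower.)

For any compensation level in the mantle, the mantle terms cancel and isostasy reduces to e = (Σt_1 − Σt_2) − (Σ(ρt)_1 − Σ(ρt)_2) / ρ_m.
Σt_1 = 27.399 km; Σt_2 = 22.43 km; Σ(ρt)_1 = 72873.8853; Σ(ρt)_2 = 63768.49 (in km·kg/m³).
e = (27.399 − 22.43) − (72873.8853 − 63768.49) / 3219 = 2.14 km.

2.14 km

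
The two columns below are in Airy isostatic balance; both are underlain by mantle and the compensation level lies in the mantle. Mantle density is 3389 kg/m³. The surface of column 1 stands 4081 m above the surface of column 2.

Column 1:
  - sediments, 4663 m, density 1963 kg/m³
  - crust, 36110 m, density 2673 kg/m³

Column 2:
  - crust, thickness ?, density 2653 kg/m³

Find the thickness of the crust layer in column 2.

Take the compensation level at the base of the deeper column (depth z_c below the surface of column 1) and equate Σ ρ_i t_i down to z_c; mantle fills any gap and the z_c terms cancel.
Column 1: 4663×1963 + 36110×2673 + (z_c − 40773)×3389
Column 2: 4081×0 + x×2653 + (z_c − 4081 − 0 − x)×3389
The z_c×3389 term appears on both sides and cancels. Collect the known terms of each column as K = Σ(ρt)_known − 3389 × (depth of known layers): K_1 = 105675499 − 3389×40773 = −32504198; K_2 = 0 − 3389×(4081 + 0) = −13830509.
Balance: K_1 = K_2 − x×(3389 − 2653), so x = (K_2 − K_1)/(3389 − 2653) = 18673700/736 = 25400 m.

25400 m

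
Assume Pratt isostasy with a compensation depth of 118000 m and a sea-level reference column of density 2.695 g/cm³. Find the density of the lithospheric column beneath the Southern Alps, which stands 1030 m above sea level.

Pratt balance: ρ_ref D = ρ (D + h).
ρ = ρ_ref D/(D + h) = 2.695 × 118000 m/(118000 m + 1030 m) = 2.67 g/cm³.

2.67 g/cm³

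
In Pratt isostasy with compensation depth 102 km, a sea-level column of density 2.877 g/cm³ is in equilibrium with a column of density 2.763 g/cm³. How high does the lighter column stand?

ρ_ref D = ρ (D + h) → h = D (ρ_ref − ρ)/ρ.
h = 102 km × (2.877 − 2.763)/2.763 = 4.21 km.

4.21 km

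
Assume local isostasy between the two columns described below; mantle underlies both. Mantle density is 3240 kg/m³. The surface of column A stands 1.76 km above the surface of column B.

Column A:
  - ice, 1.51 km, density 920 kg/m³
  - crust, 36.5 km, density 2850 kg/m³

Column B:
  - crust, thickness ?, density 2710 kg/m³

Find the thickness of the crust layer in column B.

Take the compensation level at the base of the deeper column (depth z_c below the surface of column A) and equate Σ ρ_i t_i down to z_c; mantle fills any gap and the z_c terms cancel.
Column A: 1.51×920 + 36.5×2850 + (z_c − 38.01)×3240
Column B: 1.76×0 + x×2710 + (z_c − 1.76 − 0 − x)×3240
The z_c×3240 term appears on both sides and cancels. Collect the known terms of each column as K = Σ(ρt)_known − 3240 × (depth of known layers): K_A = 105414.2 − 3240×38.01 = −17738.2; K_B = 0 − 3240×(1.76 + 0) = −5702.4.
Balance: K_A = K_B − x×(3240 − 2710), so x = (K_B − K_A)/(3240 − 2710) = 12035.8/530 = 22.7 km.

22.7 km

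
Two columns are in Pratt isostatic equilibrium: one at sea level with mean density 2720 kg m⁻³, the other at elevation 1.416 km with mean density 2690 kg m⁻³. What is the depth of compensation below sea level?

ρ_ref D = ρ (D + h) → D (ρ_ref − ρ) = ρ h.
D = ρ h/(ρ_ref − ρ) = 2690 × 1.416 km/(2720 − 2690) = 127 km.

127 km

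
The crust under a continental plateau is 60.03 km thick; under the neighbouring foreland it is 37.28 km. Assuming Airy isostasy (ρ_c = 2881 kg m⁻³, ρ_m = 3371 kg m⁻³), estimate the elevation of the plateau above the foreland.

Excess crust Δ = 60.03 km − 37.28 km = 22.75 km, split between elevation h and root r with h + r = Δ.
Airy balance ρ_c h = (ρ_m − ρ_c) r gives r = h ρ_c/(ρ_m − ρ_c), so h (1 + ρ_c/(ρ_m − ρ_c)) = Δ, i.e. h = Δ (ρ_m − ρ_c)/ρ_m.
h = 22.75 km × 490/3371 = 3.31 km.

3.31 km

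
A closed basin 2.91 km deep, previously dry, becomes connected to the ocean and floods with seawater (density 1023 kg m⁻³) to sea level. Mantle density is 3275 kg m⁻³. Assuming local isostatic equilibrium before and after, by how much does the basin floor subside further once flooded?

After flooding the water column is d + s deep. Its weight must equal the weight of mantle displaced by the extra subsidence s: (d + s) ρ_w = s ρ_m.
s = d ρ_w / (ρ_m − ρ_w) = 2.91 km × 1023/(3275 − 1023) = 1.32 km.

1.32 km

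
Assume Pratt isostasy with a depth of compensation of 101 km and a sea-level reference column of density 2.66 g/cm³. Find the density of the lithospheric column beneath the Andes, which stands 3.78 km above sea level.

Pratt balance: ρ_ref D = ρ (D + h).
ρ = ρ_ref D/(D + h) = 2.66 × 101 km/(101 km + 3.78 km) = 2.56 g/cm³.

2.56 g/cm³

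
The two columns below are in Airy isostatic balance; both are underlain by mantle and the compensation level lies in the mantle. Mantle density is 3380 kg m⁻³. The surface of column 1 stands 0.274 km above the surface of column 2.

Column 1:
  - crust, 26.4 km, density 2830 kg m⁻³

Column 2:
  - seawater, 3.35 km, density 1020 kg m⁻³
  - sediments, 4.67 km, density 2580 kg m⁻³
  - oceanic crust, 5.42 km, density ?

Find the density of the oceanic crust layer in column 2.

Take the compensation level at the base of the deeper column (depth z_c below the surface of column 1) and equate Σ ρ_i t_i down to z_c; mantle fills any gap and the z_c terms cancel.
Column 1: 26.4×2830 + (z_c − 26.4)×3380
Column 2: 0.274×0 + 3.35×1020 + 4.67×2580 + 5.42×ρ + (z_c − 0.274 − 13.44)×3380
The z_c×3380 term appears on both sides and cancels. Collect the known terms of each column as K = Σ(ρt)_known − 3380 × (depth of known layers): K_1 = 74712 − 3380×26.4 = −14520; K_2 = 15465.6 − 3380×(0.274 + 13.44) = −30887.72.
Balance: K_1 = K_2 + 5.42×ρ, so ρ = (K_1 − K_2)/5.42 = 16367.7/5.42 = 3020 kg m⁻³.

3020 kg m⁻³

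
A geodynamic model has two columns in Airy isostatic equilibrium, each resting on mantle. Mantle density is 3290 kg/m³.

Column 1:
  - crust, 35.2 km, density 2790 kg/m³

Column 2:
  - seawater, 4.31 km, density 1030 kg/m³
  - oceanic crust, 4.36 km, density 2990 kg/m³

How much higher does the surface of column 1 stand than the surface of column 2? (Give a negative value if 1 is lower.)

1.99 km

For any compensation level in the mantle, the mantle terms cancel and isostasy reduces to e = (Σt_1 − Σt_2) − (Σ(ρt)_1 − Σ(ρt)_2) / ρ_m.
Σt_1 = 35.2 km; Σt_2 = 8.67 km; Σ(ρt)_1 = 98208; Σ(ρt)_2 = 17475.7 (in km·kg/m³).
e = (35.2 − 8.67) − (98208 − 17475.7) / 3290 = 1.99 km.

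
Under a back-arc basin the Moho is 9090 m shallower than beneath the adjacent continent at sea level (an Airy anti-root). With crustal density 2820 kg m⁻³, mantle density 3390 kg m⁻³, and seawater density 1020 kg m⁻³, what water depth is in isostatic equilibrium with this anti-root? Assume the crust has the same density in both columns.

Replacing a thickness d of crust by seawater at the top must be balanced by replacing crust with mantle at the base: d (ρ_c − ρ_w) = a (ρ_m − ρ_c).
d = a (ρ_m − ρ_c)/(ρ_c − ρ_w) = 9090 m × 570/1800 = 2880 m.

2880 m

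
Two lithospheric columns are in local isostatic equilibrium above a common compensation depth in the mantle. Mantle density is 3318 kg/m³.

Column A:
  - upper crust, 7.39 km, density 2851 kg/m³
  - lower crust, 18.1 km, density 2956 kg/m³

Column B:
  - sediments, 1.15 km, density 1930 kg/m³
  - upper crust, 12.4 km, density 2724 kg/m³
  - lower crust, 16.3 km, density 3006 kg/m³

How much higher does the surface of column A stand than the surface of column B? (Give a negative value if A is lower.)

For any compensation level in the mantle, the mantle terms cancel and isostasy reduces to e = (Σt_A − Σt_B) − (Σ(ρt)_A − Σ(ρt)_B) / ρ_m.
Σt_A = 25.49 km; Σt_B = 29.85 km; Σ(ρt)_A = 74572.49; Σ(ρt)_B = 84994.9 (in km·kg/m³).
e = (25.49 − 29.85) − (74572.49 − 84994.9) / 3318 = −1.22 km.

−1.22 km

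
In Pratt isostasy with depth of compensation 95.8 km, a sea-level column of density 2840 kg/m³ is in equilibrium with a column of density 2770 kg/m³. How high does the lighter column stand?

2.42 km

ρ_ref D = ρ (D + h) → h = D (ρ_ref − ρ)/ρ.
h = 95.8 km × (2840 − 2770)/2770 = 2.42 km.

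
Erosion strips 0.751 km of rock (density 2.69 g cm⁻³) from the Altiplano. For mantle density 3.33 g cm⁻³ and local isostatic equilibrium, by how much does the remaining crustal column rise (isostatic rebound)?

Unloading: uplift u = e ρ_c/ρ_m = 0.751 km × 2.69/3.33 = 0.607 km.

0.607 km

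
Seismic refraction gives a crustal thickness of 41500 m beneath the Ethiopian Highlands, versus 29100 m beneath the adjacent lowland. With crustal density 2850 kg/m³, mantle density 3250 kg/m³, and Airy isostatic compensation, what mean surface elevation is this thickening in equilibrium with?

Excess crust Δ = 41500 m − 29100 m = 12400 m, split between elevation h and root r with h + r = Δ.
Airy balance ρ_c h = (ρ_m − ρ_c) r gives r = h ρ_c/(ρ_m − ρ_c), so h (1 + ρ_c/(ρ_m − ρ_c)) = Δ, i.e. h = Δ (ρ_m − ρ_c)/ρ_m.
h = 12400 m × 400/3250 = 1530 m.

1530 m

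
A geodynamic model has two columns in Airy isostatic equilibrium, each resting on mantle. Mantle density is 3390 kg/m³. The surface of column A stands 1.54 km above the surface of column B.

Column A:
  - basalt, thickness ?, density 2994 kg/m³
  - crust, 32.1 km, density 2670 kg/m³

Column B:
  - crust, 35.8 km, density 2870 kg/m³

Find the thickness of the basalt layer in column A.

1.83 km

Take the compensation level at the base of the deeper column (depth z_c below the surface of column A) and equate Σ ρ_i t_i down to z_c; mantle fills any gap and the z_c terms cancel.
Column A: x×2994 + 32.1×2670 + (z_c − 32.1 − x)×3390
Column B: 1.54×0 + 35.8×2870 + (z_c − 1.54 − 35.8)×3390
The z_c×3390 term appears on both sides and cancels. Collect the known terms of each column as K = Σ(ρt)_known − 3390 × (depth of known layers): K_A = 85707 − 3390×32.1 = −23112; K_B = 102746 − 3390×(1.54 + 35.8) = −23836.6.
Balance: K_A − x×(3390 − 2994) = K_B, so x = (K_A − K_B)/(3390 − 2994) = 724.6/396 = 1.83 km.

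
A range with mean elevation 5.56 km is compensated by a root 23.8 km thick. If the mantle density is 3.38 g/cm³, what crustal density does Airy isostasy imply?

2.74 g/cm³

ρ_c h = (ρ_m − ρ_c) r → ρ_c (h + r) = ρ_m r → ρ_c = ρ_m r / (h + r).
ρ_c = 3.38 × 23.8 km / (5.56 km + 23.8 km) = 2.74 g/cm³.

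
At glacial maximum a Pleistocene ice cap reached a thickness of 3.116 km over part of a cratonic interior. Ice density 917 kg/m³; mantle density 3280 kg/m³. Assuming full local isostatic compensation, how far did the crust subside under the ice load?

0.871 km

In Airy isostatic equilibrium: the ice load ρ_ice t is balanced by mantle displaced below, ρ_m s.
s = t ρ_ice / ρ_m = 3.116 km × 917/3280 = 0.871 km.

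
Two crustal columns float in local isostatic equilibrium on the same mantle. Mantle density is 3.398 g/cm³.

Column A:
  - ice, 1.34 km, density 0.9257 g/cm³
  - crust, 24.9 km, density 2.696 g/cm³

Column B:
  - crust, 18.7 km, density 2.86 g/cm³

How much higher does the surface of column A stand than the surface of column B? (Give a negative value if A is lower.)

3.16 km

For any compensation level in the mantle, the mantle terms cancel and isostasy reduces to e = (Σt_A − Σt_B) − (Σ(ρt)_A − Σ(ρt)_B) / ρ_m.
Σt_A = 26.24 km; Σt_B = 18.7 km; Σ(ρt)_A = 68.370838; Σ(ρt)_B = 53.482 (in km·g/cm³).
e = (26.24 − 18.7) − (68.370838 − 53.482) / 3.398 = 3.16 km.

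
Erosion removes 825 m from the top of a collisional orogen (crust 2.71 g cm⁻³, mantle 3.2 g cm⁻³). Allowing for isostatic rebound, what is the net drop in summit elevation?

Rebound u = e ρ_c/ρ_m = 825 m × 2.71/3.2 = 698.7 m.
Net surface drop = e − u = 825 m − 698.7 m = e (ρ_m − ρ_c)/ρ_m = 126 m.

126 m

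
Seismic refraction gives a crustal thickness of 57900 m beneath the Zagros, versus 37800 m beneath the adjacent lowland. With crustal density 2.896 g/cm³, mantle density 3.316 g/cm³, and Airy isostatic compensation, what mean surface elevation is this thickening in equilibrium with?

Excess crust Δ = 57900 m − 37800 m = 20100 m, split between elevation h and root r with h + r = Δ.
Airy balance ρ_c h = (ρ_m − ρ_c) r gives r = h ρ_c/(ρ_m − ρ_c), so h (1 + ρ_c/(ρ_m − ρ_c)) = Δ, i.e. h = Δ (ρ_m − ρ_c)/ρ_m.
h = 20100 m × 0.42/3.316 = 2550 m.

2550 m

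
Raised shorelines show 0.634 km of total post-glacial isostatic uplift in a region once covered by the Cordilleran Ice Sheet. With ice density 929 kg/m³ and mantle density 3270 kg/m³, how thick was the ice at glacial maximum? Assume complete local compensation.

u = t ρ_ice/ρ_m → t = u ρ_m/ρ_ice = 0.634 km × 3270/929 = 2.23 km.

2.23 km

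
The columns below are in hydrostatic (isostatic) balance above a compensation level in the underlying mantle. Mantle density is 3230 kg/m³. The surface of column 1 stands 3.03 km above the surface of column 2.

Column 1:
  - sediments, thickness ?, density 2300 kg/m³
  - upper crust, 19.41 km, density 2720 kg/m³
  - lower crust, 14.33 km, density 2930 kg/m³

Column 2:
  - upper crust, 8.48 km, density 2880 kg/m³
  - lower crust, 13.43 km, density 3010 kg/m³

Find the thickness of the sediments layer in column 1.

1.63 km

Take the compensation level at the base of the deeper column (depth z_c below the surface of column 1) and equate Σ ρ_i t_i down to z_c; mantle fills any gap and the z_c terms cancel.
Column 1: x×2300 + 19.41×2720 + 14.33×2930 + (z_c − 33.74 − x)×3230
Column 2: 3.03×0 + 8.48×2880 + 13.43×3010 + (z_c − 3.03 − 21.91)×3230
The z_c×3230 term appears on both sides and cancels. Collect the known terms of each column as K = Σ(ρt)_known − 3230 × (depth of known layers): K_1 = 94782.1 − 3230×33.74 = −14198.1; K_2 = 64846.7 − 3230×(3.03 + 21.91) = −15709.5.
Balance: K_1 − x×(3230 − 2300) = K_2, so x = (K_1 − K_2)/(3230 − 2300) = 1511.4/930 = 1.63 km.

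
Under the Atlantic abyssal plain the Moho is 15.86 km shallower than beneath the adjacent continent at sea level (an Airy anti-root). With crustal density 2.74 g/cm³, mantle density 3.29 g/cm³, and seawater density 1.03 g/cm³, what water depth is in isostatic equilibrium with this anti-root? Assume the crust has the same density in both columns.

5.1 km

Replacing a thickness d of crust by seawater at the top must be balanced by replacing crust with mantle at the base: d (ρ_c − ρ_w) = a (ρ_m − ρ_c).
d = a (ρ_m − ρ_c)/(ρ_c − ρ_w) = 15.86 km × 0.55/1.71 = 5.1 km.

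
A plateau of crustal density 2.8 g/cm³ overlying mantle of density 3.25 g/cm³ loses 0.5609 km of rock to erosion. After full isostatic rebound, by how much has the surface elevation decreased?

0.0777 km

Rebound u = e ρ_c/ρ_m = 0.5609 km × 2.8/3.25 = 0.4832 km.
Net surface drop = e − u = 0.5609 km − 0.4832 km = e (ρ_m − ρ_c)/ρ_m = 0.0777 km.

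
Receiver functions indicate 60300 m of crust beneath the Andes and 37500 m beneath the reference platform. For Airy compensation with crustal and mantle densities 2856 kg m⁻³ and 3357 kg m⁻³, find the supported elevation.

3400 m

Excess crust Δ = 60300 m − 37500 m = 22800 m, split between elevation h and root r with h + r = Δ.
Airy balance ρ_c h = (ρ_m − ρ_c) r gives r = h ρ_c/(ρ_m − ρ_c), so h (1 + ρ_c/(ρ_m − ρ_c)) = Δ, i.e. h = Δ (ρ_m − ρ_c)/ρ_m.
h = 22800 m × 501/3357 = 3400 m.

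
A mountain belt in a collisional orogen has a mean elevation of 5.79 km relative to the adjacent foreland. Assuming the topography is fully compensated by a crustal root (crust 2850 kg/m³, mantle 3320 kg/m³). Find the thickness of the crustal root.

In Airy isostatic equilibrium: the weight of the topography is balanced by the buoyancy of the root, ρ_c h = (ρ_m − ρ_c) r.
r = h · ρ_c / (ρ_m − ρ_c) = 5.79 km × 2850 / (3320 − 2850) = 35.1 km.

35.1 km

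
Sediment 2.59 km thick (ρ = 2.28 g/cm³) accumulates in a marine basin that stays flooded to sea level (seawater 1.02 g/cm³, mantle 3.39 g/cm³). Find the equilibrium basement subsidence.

1.38 km

Submarine loading: the sediment displaces seawater, and the subsidence is in turn flooded, so s (ρ_m − ρ_w) = t (ρ_sed − ρ_w).
s = 2.59 km × (2.28 − 1.02) / (3.39 − 1.02) = 1.38 km.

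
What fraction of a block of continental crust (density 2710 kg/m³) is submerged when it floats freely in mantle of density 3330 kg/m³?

Submerged fraction = ρ_obj/ρ_fluid = 2710/3330 = 0.814.

0.814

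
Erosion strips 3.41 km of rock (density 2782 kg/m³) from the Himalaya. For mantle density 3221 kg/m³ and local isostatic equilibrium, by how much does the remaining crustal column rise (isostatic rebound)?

Unloading: uplift u = e ρ_c/ρ_m = 3.41 km × 2782/3221 = 2.95 km.

2.95 km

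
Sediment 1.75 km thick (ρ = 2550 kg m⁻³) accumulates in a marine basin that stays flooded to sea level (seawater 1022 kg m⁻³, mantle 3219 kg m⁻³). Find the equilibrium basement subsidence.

Submarine loading: the sediment displaces seawater, and the subsidence is in turn flooded, so s (ρ_m − ρ_w) = t (ρ_sed − ρ_w).
s = 1.75 km × (2550 − 1022) / (3219 − 1022) = 1.22 km.

1.22 km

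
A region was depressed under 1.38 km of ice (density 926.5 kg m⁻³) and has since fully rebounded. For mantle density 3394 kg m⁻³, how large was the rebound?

Removing the load lets mantle flow back in; uplift u satisfies ρ_ice t = ρ_m u.
u = t ρ_ice/ρ_m = 1.38 km × 926.5/3394 = 0.377 km.

0.377 km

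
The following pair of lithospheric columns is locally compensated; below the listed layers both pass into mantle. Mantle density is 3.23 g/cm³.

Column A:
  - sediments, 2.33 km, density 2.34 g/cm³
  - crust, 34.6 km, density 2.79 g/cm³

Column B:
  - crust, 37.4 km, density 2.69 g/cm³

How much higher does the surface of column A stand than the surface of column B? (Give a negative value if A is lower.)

For any compensation level in the mantle, the mantle terms cancel and isostasy reduces to e = (Σt_A − Σt_B) − (Σ(ρt)_A − Σ(ρt)_B) / ρ_m.
Σt_A = 36.93 km; Σt_B = 37.4 km; Σ(ρt)_A = 101.9862; Σ(ρt)_B = 100.606 (in km·g/cm³).
e = (36.93 − 37.4) − (101.9862 − 100.606) / 3.23 = −0.897 km.

−0.897 km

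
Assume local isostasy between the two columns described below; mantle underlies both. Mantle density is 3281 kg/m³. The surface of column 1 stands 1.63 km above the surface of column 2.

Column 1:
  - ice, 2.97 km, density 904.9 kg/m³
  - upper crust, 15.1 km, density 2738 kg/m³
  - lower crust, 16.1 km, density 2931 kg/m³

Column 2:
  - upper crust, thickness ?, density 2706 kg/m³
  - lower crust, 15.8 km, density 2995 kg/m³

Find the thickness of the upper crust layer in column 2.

19.2 km

Take the compensation level at the base of the deeper column (depth z_c below the surface of column 1) and equate Σ ρ_i t_i down to z_c; mantle fills any gap and the z_c terms cancel.
Column 1: 2.97×904.9 + 15.1×2738 + 16.1×2931 + (z_c − 34.17)×3281
Column 2: 1.63×0 + x×2706 + 15.8×2995 + (z_c − 1.63 − 15.8 − x)×3281
The z_c×3281 term appears on both sides and cancels. Collect the known terms of each column as K = Σ(ρt)_known − 3281 × (depth of known layers): K_1 = 91220.453 − 3281×34.17 = −20891.317; K_2 = 47321 − 3281×(1.63 + 15.8) = −9866.83.
Balance: K_1 = K_2 − x×(3281 − 2706), so x = (K_2 − K_1)/(3281 − 2706) = 11024.5/575 = 19.2 km.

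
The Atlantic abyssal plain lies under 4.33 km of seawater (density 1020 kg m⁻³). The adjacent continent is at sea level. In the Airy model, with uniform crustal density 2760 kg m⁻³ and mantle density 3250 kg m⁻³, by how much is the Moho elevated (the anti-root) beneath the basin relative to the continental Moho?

15.4 km

For local isostatic compensation: replacing crust with seawater at the top is compensated by replacing crust with mantle at the base: d (ρ_c − ρ_w) = a (ρ_m − ρ_c).
a = d (ρ_c − ρ_w)/(ρ_m − ρ_c) = 4.33 km × 1740/490 = 15.4 km.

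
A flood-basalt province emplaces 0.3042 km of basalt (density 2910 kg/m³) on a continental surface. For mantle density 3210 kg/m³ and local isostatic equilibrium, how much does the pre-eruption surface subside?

Subaerial loading: s = t ρ_load / ρ_m.
s = 0.3042 km × 2910/3210 = 0.276 km.

0.276 km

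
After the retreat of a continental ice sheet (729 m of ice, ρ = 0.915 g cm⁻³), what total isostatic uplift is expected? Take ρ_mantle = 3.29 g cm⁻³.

Removing the load lets mantle flow back in; uplift u satisfies ρ_ice t = ρ_m u.
u = t ρ_ice/ρ_m = 729 m × 0.915/3.29 = 203 m.

203 m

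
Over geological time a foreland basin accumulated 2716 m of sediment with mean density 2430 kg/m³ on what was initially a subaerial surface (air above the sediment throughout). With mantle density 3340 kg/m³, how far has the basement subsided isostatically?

Subaerial load: s = t ρ_sed / ρ_m = 2716 m × 2430/3340 = 1980 m.

1980 m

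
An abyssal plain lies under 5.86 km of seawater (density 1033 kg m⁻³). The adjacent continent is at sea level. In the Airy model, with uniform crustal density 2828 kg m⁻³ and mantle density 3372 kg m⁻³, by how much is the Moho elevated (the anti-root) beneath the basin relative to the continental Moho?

Balancing pressure at the compensation depth: replacing crust with seawater at the top is compensated by replacing crust with mantle at the base: d (ρ_c − ρ_w) = a (ρ_m − ρ_c).
a = d (ρ_c − ρ_w)/(ρ_m − ρ_c) = 5.86 km × 1795/544 = 19.3 km.

19.3 km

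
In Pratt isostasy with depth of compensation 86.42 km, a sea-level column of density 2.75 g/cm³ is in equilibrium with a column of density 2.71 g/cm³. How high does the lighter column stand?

ρ_ref D = ρ (D + h) → h = D (ρ_ref − ρ)/ρ.
h = 86.42 km × (2.75 − 2.71)/2.71 = 1.28 km.

1.28 km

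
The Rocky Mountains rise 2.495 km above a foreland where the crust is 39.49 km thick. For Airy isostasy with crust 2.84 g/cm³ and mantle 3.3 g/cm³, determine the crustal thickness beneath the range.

Root depth r = h ρ_c / (ρ_m − ρ_c) = 2.495 km × 2.84 / 0.46 = 15.4 km.
Total thickness = T + h + r = 39.49 km + 2.495 km + 15.4 km = 57.4 km.

57.4 km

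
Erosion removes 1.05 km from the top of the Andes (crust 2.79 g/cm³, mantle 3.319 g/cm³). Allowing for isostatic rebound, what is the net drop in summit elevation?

Rebound u = e ρ_c/ρ_m = 1.05 km × 2.79/3.319 = 0.8826 km.
Net surface drop = e − u = 1.05 km − 0.8826 km = e (ρ_m − ρ_c)/ρ_m = 0.167 km.

0.167 km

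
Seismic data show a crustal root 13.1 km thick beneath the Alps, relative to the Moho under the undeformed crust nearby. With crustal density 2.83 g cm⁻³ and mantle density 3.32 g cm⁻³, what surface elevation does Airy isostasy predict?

2.27 km

For local isostatic compensation: ρ_c h = (ρ_m − ρ_c) r.
h = r (ρ_m − ρ_c) / ρ_c = 13.1 km × (3.32 − 2.83) / 2.83 = 2.27 km.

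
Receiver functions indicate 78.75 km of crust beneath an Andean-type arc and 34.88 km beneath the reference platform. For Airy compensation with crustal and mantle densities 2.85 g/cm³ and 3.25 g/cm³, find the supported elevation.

5.4 km

Excess crust Δ = 78.75 km − 34.88 km = 43.87 km, split between elevation h and root r with h + r = Δ.
Airy balance ρ_c h = (ρ_m − ρ_c) r gives r = h ρ_c/(ρ_m − ρ_c), so h (1 + ρ_c/(ρ_m − ρ_c)) = Δ, i.e. h = Δ (ρ_m − ρ_c)/ρ_m.
h = 43.87 km × 0.4/3.25 = 5.4 km.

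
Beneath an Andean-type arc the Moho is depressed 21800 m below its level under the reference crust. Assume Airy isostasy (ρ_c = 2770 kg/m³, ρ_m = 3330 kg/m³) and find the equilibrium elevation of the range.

For local isostatic compensation: ρ_c h = (ρ_m − ρ_c) r.
h = r (ρ_m − ρ_c) / ρ_c = 21800 m × (3330 − 2770) / 2770 = 4410 m.

4410 m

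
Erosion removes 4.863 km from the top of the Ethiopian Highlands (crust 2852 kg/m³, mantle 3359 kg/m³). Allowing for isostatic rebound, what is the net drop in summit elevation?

0.734 km

Rebound u = e ρ_c/ρ_m = 4.863 km × 2852/3359 = 4.129 km.
Net surface drop = e − u = 4.863 km − 4.129 km = e (ρ_m − ρ_c)/ρ_m = 0.734 km.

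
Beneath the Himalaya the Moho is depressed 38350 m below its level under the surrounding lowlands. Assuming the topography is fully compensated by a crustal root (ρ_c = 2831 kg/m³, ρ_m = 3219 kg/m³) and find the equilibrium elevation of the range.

5260 m

In Airy isostatic equilibrium: ρ_c h = (ρ_m − ρ_c) r.
h = r (ρ_m − ρ_c) / ρ_c = 38350 m × (3219 − 2831) / 2831 = 5260 m.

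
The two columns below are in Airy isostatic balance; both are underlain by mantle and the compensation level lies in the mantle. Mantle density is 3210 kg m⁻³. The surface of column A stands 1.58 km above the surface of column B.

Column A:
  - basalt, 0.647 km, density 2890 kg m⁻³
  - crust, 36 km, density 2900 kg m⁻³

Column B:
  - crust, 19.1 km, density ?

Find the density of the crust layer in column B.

2880 kg m⁻³

Take the compensation level at the base of the deeper column (depth z_c below the surface of column A) and equate Σ ρ_i t_i down to z_c; mantle fills any gap and the z_c terms cancel.
Column A: 0.647×2890 + 36×2900 + (z_c − 36.647)×3210
Column B: 1.58×0 + 19.1×ρ + (z_c − 1.58 − 19.1)×3210
The z_c×3210 term appears on both sides and cancels. Collect the known terms of each column as K = Σ(ρt)_known − 3210 × (depth of known layers): K_A = 106269.83 − 3210×36.647 = −11367.04; K_B = 0 − 3210×(1.58 + 19.1) = −66382.8.
Balance: K_A = K_B + 19.1×ρ, so ρ = (K_A − K_B)/19.1 = 55015.8/19.1 = 2880 kg m⁻³.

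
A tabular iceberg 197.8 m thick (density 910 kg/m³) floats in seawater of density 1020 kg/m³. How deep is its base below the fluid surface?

176 m

Draft d = t ρ_obj/ρ_fluid = 197.8 m × 910/1020 = 176 m.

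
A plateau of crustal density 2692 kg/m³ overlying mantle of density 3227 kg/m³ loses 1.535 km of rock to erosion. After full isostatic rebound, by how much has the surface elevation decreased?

Rebound u = e ρ_c/ρ_m = 1.535 km × 2692/3227 = 1.281 km.
Net surface drop = e − u = 1.535 km − 1.281 km = e (ρ_m − ρ_c)/ρ_m = 0.254 km.

0.254 km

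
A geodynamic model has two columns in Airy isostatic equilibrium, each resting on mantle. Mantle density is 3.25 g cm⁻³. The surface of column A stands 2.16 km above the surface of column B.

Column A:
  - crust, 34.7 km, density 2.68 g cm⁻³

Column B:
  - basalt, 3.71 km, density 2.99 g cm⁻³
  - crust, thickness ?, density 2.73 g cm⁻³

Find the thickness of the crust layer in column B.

22.7 km

Take the compensation level at the base of the deeper column (depth z_c below the surface of column A) and equate Σ ρ_i t_i down to z_c; mantle fills any gap and the z_c terms cancel.
Column A: 34.7×2.68 + (z_c − 34.7)×3.25
Column B: 2.16×0 + 3.71×2.99 + x×2.73 + (z_c − 2.16 − 3.71 − x)×3.25
The z_c×3.25 term appears on both sides and cancels. Collect the known terms of each column as K = Σ(ρt)_known − 3.25 × (depth of known layers): K_A = 92.996 − 3.25×34.7 = −19.779; K_B = 11.0929 − 3.25×(2.16 + 3.71) = −7.9846.
Balance: K_A = K_B − x×(3.25 − 2.73), so x = (K_B − K_A)/(3.25 − 2.73) = 11.7944/0.52 = 22.7 km.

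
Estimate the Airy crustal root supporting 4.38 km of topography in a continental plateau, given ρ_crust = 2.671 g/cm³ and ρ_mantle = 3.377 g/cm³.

16.6 km

Equating mass per unit area of the two columns: the weight of the topography is balanced by the buoyancy of the root, ρ_c h = (ρ_m − ρ_c) r.
r = h · ρ_c / (ρ_m − ρ_c) = 4.38 km × 2.671 / (3.377 − 2.671) = 16.6 km.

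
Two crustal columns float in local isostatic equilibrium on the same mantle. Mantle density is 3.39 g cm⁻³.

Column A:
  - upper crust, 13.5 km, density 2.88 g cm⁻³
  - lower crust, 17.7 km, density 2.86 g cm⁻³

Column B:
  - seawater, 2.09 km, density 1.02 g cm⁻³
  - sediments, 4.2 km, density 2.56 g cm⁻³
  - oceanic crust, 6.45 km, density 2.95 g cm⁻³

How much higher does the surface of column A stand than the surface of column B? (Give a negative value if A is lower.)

For any compensation level in the mantle, the mantle terms cancel and isostasy reduces to e = (Σt_A − Σt_B) − (Σ(ρt)_A − Σ(ρt)_B) / ρ_m.
Σt_A = 31.2 km; Σt_B = 12.74 km; Σ(ρt)_A = 89.502; Σ(ρt)_B = 31.9113 (in km·g cm⁻³).
e = (31.2 − 12.74) − (89.502 − 31.9113) / 3.39 = 1.47 km.

1.47 km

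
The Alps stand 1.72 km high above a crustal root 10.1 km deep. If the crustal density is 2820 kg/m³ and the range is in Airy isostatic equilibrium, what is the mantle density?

3300 kg/m³

Airy balance: ρ_c h = (ρ_m − ρ_c) r → ρ_m = ρ_c (1 + h/r).
ρ_m = 2820 × (1 + 1.72 km/10.1 km) = 3300 kg/m³.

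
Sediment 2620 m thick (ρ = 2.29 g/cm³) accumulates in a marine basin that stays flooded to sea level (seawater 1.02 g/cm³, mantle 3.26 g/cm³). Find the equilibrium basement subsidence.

1490 m

Submarine loading: the sediment displaces seawater, and the subsidence is in turn flooded, so s (ρ_m − ρ_w) = t (ρ_sed − ρ_w).
s = 2620 m × (2.29 − 1.02) / (3.26 − 1.02) = 1490 m.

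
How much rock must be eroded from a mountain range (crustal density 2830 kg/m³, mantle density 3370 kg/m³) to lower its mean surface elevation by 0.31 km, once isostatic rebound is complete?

1.93 km

Net drop Δ = e − u = e − e ρ_c/ρ_m = e (ρ_m − ρ_c)/ρ_m.
e = Δ ρ_m/(ρ_m − ρ_c) = 0.31 km × 3370/540 = 1.93 km.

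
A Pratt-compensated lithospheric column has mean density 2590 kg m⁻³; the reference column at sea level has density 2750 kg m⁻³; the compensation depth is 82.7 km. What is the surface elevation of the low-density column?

ρ_ref D = ρ (D + h) → h = D (ρ_ref − ρ)/ρ.
h = 82.7 km × (2750 − 2590)/2590 = 5.11 km.

5.11 km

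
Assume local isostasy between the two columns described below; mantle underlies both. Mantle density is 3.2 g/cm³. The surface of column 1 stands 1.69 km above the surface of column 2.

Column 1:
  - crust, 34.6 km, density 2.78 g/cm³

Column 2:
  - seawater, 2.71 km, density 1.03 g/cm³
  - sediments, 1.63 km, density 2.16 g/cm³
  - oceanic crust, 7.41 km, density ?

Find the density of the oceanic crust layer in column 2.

Take the compensation level at the base of the deeper column (depth z_c below the surface of column 1) and equate Σ ρ_i t_i down to z_c; mantle fills any gap and the z_c terms cancel.
Column 1: 34.6×2.78 + (z_c − 34.6)×3.2
Column 2: 1.69×0 + 2.71×1.03 + 1.63×2.16 + 7.41×ρ + (z_c − 1.69 − 11.75)×3.2
The z_c×3.2 term appears on both sides and cancels. Collect the known terms of each column as K = Σ(ρt)_known − 3.2 × (depth of known layers): K_1 = 96.188 − 3.2×34.6 = −14.532; K_2 = 6.3121 − 3.2×(1.69 + 11.75) = −36.6959.
Balance: K_1 = K_2 + 7.41×ρ, so ρ = (K_1 − K_2)/7.41 = 22.1639/7.41 = 2.99 g/cm³.

2.99 g/cm³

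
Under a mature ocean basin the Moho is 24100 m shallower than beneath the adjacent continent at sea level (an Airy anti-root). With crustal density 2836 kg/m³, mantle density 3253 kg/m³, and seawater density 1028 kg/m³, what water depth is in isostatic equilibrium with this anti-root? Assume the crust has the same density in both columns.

5560 m

Replacing a thickness d of crust by seawater at the top must be balanced by replacing crust with mantle at the base: d (ρ_c − ρ_w) = a (ρ_m − ρ_c).
d = a (ρ_m − ρ_c)/(ρ_c − ρ_w) = 24100 m × 417/1808 = 5560 m.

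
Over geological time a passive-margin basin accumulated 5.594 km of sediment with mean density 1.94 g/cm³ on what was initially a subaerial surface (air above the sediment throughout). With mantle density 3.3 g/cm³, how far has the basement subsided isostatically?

Subaerial load: s = t ρ_sed / ρ_m = 5.594 km × 1.94/3.3 = 3.29 km.

3.29 km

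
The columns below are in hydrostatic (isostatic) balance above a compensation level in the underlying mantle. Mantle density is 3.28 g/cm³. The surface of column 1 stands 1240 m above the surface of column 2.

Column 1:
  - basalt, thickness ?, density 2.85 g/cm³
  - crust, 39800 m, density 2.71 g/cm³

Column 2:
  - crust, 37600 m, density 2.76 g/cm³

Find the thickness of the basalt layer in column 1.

2170 m

Take the compensation level at the base of the deeper column (depth z_c below the surface of column 1) and equate Σ ρ_i t_i down to z_c; mantle fills any gap and the z_c terms cancel.
Column 1: x×2.85 + 39800×2.71 + (z_c − 39800 − x)×3.28
Column 2: 1240×0 + 37600×2.76 + (z_c − 1240 − 37600)×3.28
The z_c×3.28 term appears on both sides and cancels. Collect the known terms of each column as K = Σ(ρt)_known − 3.28 × (depth of known layers): K_1 = 107858 − 3.28×39800 = −22686; K_2 = 103776 − 3.28×(1240 + 37600) = −23619.2.
Balance: K_1 − x×(3.28 − 2.85) = K_2, so x = (K_1 − K_2)/(3.28 − 2.85) = 933.2/0.43 = 2170 m.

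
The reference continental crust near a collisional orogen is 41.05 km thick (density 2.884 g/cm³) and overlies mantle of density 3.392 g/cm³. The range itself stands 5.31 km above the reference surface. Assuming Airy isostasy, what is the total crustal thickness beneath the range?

76.5 km

Root depth r = h ρ_c / (ρ_m − ρ_c) = 5.31 km × 2.884 / 0.508 = 30.15 km.
Total thickness = T + h + r = 41.05 km + 5.31 km + 30.15 km = 76.5 km.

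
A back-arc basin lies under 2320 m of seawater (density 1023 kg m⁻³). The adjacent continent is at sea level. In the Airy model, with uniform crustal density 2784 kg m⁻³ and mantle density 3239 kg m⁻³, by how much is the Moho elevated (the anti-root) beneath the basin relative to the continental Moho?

For local isostatic compensation: replacing crust with seawater at the top is compensated by replacing crust with mantle at the base: d (ρ_c − ρ_w) = a (ρ_m − ρ_c).
a = d (ρ_c − ρ_w)/(ρ_m − ρ_c) = 2320 m × 1761/455 = 8980 m.

8980 m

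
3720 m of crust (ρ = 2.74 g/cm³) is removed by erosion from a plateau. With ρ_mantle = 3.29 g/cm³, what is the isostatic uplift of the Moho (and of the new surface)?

Unloading: uplift u = e ρ_c/ρ_m = 3720 m × 2.74/3.29 = 3100 m.

3100 m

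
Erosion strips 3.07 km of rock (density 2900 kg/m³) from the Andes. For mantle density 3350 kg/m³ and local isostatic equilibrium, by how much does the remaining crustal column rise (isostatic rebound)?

2.66 km

Unloading: uplift u = e ρ_c/ρ_m = 3.07 km × 2900/3350 = 2.66 km.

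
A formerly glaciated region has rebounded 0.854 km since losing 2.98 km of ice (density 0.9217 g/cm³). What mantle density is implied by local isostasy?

ρ_m = ρ_ice t / u = 0.9217 × 2.98 km/0.854 km = 3.22 g/cm³.

3.22 g/cm³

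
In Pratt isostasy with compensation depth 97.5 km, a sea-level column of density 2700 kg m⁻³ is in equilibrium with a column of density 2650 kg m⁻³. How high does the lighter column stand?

1.84 km

ρ_ref D = ρ (D + h) → h = D (ρ_ref − ρ)/ρ.
h = 97.5 km × (2700 − 2650)/2650 = 1.84 km.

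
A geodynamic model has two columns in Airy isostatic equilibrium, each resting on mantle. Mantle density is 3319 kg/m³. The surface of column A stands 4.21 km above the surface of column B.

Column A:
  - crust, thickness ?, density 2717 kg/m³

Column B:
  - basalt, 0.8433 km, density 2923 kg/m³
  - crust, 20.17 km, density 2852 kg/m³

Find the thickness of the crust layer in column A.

Take the compensation level at the base of the deeper column (depth z_c below the surface of column A) and equate Σ ρ_i t_i down to z_c; mantle fills any gap and the z_c terms cancel.
Column A: x×2717 + (z_c − 0 − x)×3319
Column B: 4.21×0 + 0.8433×2923 + 20.17×2852 + (z_c − 4.21 − 21.0133)×3319
The z_c×3319 term appears on both sides and cancels. Collect the known terms of each column as K = Σ(ρt)_known − 3319 × (depth of known layers): K_A = 0 − 3319×0 = 0; K_B = 59989.8059 − 3319×(4.21 + 21.0133) = −23726.3268.
Balance: K_A − x×(3319 − 2717) = K_B, so x = (K_A − K_B)/(3319 − 2717) = 23726.3/602 = 39.4 km.

39.4 km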